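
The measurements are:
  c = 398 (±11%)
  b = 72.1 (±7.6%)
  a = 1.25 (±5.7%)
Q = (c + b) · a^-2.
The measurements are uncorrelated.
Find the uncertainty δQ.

44.4

Let u = c + b = 470. δu = √(δc² + δb²) = √(1920 + 30.0) = 44.1, so δu/u = 0.0939.
Q is then a monomial in u, a:
δQ/Q = √((δu/u)² + (-2·δa/a)²) = √(0.00881 + 0.0130) = 0.148
Q = 301, so δQ = 0.148 × 301 = 44.4.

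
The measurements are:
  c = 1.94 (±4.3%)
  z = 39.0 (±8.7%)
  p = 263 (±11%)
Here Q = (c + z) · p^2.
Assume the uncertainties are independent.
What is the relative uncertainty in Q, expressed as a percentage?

23.5%

Let u = c + z = 40.9. δu = √(δc² + δz²) = √(0.00696 + 11.5) = 3.39, so δu/u = 0.0829.
Q is then a monomial in u, p:
δQ/Q = √((δu/u)² + (2·δp/p)²) = √(0.00687 + 0.0484) = 0.235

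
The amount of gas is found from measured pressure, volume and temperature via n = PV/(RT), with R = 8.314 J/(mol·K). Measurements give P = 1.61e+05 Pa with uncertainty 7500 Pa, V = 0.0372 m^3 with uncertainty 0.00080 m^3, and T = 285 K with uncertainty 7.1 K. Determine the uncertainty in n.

0.144 mol

For a monomial n ∝ P, V, T^-1, fractional errors add in quadrature:
  (1·δP/P)² = (1×0.0466)² = 0.00217;  (1·δV/V)² = (1×0.0215)² = 0.000462;  (-1·δT/T)² = (-1×0.0249)² = 0.000621
δn/n = √(0.00325) = 0.0570
n = 2.53 mol, so δn = 0.0570 × 2.53 = 0.144 mol.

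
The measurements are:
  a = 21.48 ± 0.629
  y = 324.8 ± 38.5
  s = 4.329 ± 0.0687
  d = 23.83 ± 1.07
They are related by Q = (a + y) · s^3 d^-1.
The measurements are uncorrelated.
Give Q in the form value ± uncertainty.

Let u = a + y = 346.3. δu = √(δa² + δy²) = √(0.396 + 1480) = 38.5, so δu/u = 0.111.
Q is then a monomial in u, s, d:
δQ/Q = √((δu/u)² + (3·δs/s)² + (-1·δd/d)²) = √(0.0124 + 0.00227 + 0.00202) = 0.129
Q = 1179, so δQ = 0.129 × 1179 = 152.

1179 ± 152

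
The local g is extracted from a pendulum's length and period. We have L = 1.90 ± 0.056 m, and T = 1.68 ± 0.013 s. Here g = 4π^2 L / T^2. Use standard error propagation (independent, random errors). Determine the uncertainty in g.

0.885 m/s^2

For a monomial g ∝ L, T^-2, fractional errors add in quadrature:
  (1·δL/L)² = (1×0.0295)² = 0.000869;  (-2·δT/T)² = (-2×0.00774)² = 0.000240
δg/g = √(0.00111) = 0.0333
g = 26.6 m/s^2, so δg = 0.0333 × 26.6 = 0.885 m/s^2.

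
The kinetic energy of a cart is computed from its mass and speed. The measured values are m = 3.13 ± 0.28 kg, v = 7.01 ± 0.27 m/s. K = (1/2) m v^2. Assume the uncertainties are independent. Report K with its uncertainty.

76.9 ± 9.08 J

Products/powers → add relative errors in quadrature, weighted by exponent:
  (1·δm/m)² = (1×0.0895)² = 0.00800;  (2·δv/v)² = (2×0.0385)² = 0.00593
δK/K = √(0.0139) = 0.118
K = 76.9 J, so δK = 0.118 × 76.9 = 9.08 J.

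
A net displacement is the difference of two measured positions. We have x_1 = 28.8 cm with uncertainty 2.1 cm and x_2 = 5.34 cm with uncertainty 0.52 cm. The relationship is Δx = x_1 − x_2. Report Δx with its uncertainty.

Sums and differences: (δΔx)² = Σ (cᵢ δxᵢ)².
  (δx_1)² = 4.41;  (δx_2)² = 0.270
δΔx = √(4.68) = 2.16 cm
Δx = 23.5 cm.

23.5 ± 2.16 cm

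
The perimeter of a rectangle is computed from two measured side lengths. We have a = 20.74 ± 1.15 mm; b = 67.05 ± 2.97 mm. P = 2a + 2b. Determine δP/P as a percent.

3.63%

Sums and differences: (δP)² = Σ (cᵢ δxᵢ)².
  (2·δa)² = 5.29;  (2·δb)² = 35.3
δP = √(40.6) = 6.37 mm
P = 175.6 mm, so δP/P = 6.37/175.6 = 0.0363.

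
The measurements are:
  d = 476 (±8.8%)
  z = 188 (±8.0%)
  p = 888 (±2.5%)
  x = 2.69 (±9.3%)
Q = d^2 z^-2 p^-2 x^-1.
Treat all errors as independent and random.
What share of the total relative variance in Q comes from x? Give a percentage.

(δQ/Q)² = (2·δd/d)² + (-2·δz/z)² + (-2·δp/p)² + (-1·δx/x)²
  d term: (2×0.0880)² = 0.0310
  z term: (-2×0.0800)² = 0.0256
  p term: (-2×0.0250)² = 0.00250
  x term: (-1×0.0930)² = 0.00865
Total = 0.0677. Share from x = 0.00865/0.0677 = 0.128.

12.8%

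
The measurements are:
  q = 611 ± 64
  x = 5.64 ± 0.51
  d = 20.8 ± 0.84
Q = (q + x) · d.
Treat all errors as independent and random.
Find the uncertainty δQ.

1430

Let u = q + x = 617. δu = √(δq² + δx²) = √(4100 + 0.260) = 64.0, so δu/u = 0.104.
Q is then a monomial in u, d:
δQ/Q = √((δu/u)² + (1·δd/d)²) = √(0.0108 + 0.00163) = 0.111
Q = 12800, so δQ = 0.111 × 12800 = 1430.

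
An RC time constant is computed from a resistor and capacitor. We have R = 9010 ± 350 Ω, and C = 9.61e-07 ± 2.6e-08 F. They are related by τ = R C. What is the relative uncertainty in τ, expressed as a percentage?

4.73%

For a monomial τ ∝ R, C, fractional errors add in quadrature:
  (1·δR/R)² = (1×0.0388)² = 0.00151;  (1·δC/C)² = (1×0.0271)² = 0.000732
δτ/τ = √(0.00224) = 0.0473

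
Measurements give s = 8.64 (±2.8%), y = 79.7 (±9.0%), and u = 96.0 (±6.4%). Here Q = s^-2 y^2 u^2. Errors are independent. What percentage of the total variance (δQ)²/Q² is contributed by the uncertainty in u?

(δQ/Q)² = (-2·δs/s)² + (2·δy/y)² + (2·δu/u)²
  s term: (-2×0.0280)² = 0.00314
  y term: (2×0.0900)² = 0.0324
  u term: (2×0.0640)² = 0.0164
Total = 0.0519. Share from u = 0.0164/0.0519 = 0.316.

31.6%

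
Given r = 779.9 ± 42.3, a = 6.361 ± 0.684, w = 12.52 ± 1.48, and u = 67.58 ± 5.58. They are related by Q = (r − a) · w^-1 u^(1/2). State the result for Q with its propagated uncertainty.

507.9 ± 69.4

Let h = r − a = 773.5. δh = √(δr² + δa²) = √(1790 + 0.468) = 42.3, so δh/h = 0.0547.
Q is then a monomial in h, w, u:
δQ/Q = √((δh/h)² + (-1·δw/w)² + (½·δu/u)²) = √(0.00299 + 0.0140 + 0.00170) = 0.137
Q = 507.9, so δQ = 0.137 × 507.9 = 69.4.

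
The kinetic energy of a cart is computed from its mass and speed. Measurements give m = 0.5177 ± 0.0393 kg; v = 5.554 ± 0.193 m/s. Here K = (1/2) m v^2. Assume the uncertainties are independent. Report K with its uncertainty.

7.985 ± 0.822 J

K is a product of powers, so relative uncertainties combine in quadrature:
  (1·δm/m)² = (1×0.0759)² = 0.00576;  (2·δv/v)² = (2×0.0347)² = 0.00483
δK/K = √(0.0106) = 0.103
K = 7.985 J, so δK = 0.103 × 7.985 = 0.822 J.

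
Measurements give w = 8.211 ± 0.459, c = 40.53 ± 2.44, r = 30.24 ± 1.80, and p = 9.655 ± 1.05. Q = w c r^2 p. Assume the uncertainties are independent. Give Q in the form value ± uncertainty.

For a monomial Q ∝ w, c, r^2, p, fractional errors add in quadrature:
  (1·δw/w)² = (1×0.0559)² = 0.00312;  (1·δc/c)² = (1×0.0602)² = 0.00362;  (2·δr/r)² = (2×0.0595)² = 0.0142;  (1·δp/p)² = (1×0.109)² = 0.0118
δQ/Q = √(0.0327) = 0.181
Q = 2.938e+06, so δQ = 0.181 × 2.938e+06 = 5.32e+05.

(2.938 ± 0.532) × 10^6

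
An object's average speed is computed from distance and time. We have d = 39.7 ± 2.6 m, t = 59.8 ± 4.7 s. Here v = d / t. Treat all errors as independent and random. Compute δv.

Since v is a product/quotient, work with relative uncertainties:
  (1·δd/d)² = (1×0.0655)² = 0.00429;  (-1·δt/t)² = (-1×0.0786)² = 0.00618
δv/v = √(0.0105) = 0.102
v = 0.664 m/s, so δv = 0.102 × 0.664 = 0.0679 m/s.

0.0679 m/s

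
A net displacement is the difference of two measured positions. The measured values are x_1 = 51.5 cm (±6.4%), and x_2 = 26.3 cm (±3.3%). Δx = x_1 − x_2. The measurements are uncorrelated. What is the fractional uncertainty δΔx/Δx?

0.135

For a sum/difference, combine absolute errors in quadrature:
  (δx_1)² = 10.9;  (δx_2)² = 0.753
δΔx = √(11.6) = 3.41 cm
Δx = 25.2 cm, so δΔx/Δx = 3.41/25.2 = 0.135.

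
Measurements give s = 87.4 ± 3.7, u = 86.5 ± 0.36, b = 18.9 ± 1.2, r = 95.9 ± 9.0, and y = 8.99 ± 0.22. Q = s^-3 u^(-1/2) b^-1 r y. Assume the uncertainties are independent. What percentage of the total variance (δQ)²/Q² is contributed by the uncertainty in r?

29.8%

(δQ/Q)² = (-3·δs/s)² + (−½·δu/u)² + (-1·δb/b)² + (1·δr/r)² + (1·δy/y)²
  s term: (-3×0.0423)² = 0.0161
  u term: (-0.5×0.00416)² = 4.33e-06
  b term: (-1×0.0635)² = 0.00403
  r term: (1×0.0938)² = 0.00881
  y term: (1×0.0245)² = 0.000599
Total = 0.0296. Share from r = 0.00881/0.0296 = 0.298.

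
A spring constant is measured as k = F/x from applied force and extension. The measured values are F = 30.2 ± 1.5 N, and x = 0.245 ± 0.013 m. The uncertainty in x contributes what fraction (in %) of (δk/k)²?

53.3%

(δk/k)² = (1·δF/F)² + (-1·δx/x)²
  F term: (1×0.0497)² = 0.00247
  x term: (-1×0.0531)² = 0.00282
Total = 0.00528. Share from x = 0.00282/0.00528 = 0.533.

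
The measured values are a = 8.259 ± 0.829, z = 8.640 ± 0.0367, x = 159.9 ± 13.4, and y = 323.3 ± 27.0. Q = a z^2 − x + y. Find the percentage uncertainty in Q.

Let p = a·z^2 = 616.5. δp/p = √((1·δa/a)² + (2·δz/z)²) = √(0.0101 + 7.22e-05) = 0.101, so δp = 62.1.
Q = p − x + y: δQ = √(δp² + δx² + δy²) = √(3860 + 180 + 729) = 69.0
Q = 779.9, so δQ/Q = 69.0/779.9 = 0.0885.

8.85%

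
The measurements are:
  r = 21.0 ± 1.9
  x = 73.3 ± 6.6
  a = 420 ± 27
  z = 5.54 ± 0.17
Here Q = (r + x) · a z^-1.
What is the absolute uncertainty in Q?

728

Let u = r + x = 94.3. δu = √(δr² + δx²) = √(3.61 + 43.6) = 6.87, so δu/u = 0.0728.
Q is then a monomial in u, a, z:
δQ/Q = √((δu/u)² + (1·δa/a)² + (-1·δz/z)²) = √(0.00530 + 0.00413 + 0.000942) = 0.102
Q = 7150, so δQ = 0.102 × 7150 = 728.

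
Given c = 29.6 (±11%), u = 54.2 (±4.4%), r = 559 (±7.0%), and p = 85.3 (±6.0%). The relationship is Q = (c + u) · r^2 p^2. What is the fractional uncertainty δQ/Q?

0.191

Let w = c + u = 83.8. δw = √(δc² + δu²) = √(10.6 + 5.69) = 4.04, so δw/w = 0.0482.
Q is then a monomial in w, r, p:
δQ/Q = √((δw/w)² + (2·δr/r)² + (2·δp/p)²) = √(0.00232 + 0.0196 + 0.0144) = 0.191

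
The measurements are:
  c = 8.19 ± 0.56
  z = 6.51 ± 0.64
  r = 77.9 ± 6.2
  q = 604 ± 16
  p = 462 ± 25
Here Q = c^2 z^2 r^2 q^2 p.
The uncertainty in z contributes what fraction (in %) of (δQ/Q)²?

43.7%

(δQ/Q)² = (2·δc/c)² + (2·δz/z)² + (2·δr/r)² + (2·δq/q)² + (1·δp/p)²
  c term: (2×0.0684)² = 0.0187
  z term: (2×0.0983)² = 0.0387
  r term: (2×0.0796)² = 0.0253
  q term: (2×0.0265)² = 0.00281
  p term: (1×0.0541)² = 0.00293
Total = 0.0884. Share from z = 0.0387/0.0884 = 0.437.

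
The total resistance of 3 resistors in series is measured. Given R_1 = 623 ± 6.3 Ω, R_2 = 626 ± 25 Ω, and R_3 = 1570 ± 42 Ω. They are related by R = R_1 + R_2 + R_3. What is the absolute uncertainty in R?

Each term contributes (cᵢ δxᵢ)² to (δR)²:
  (δR_1)² = 39.7;  (δR_2)² = 625;  (δR_3)² = 1760
δR = √(2430) = 49.3 Ω

49.3 Ω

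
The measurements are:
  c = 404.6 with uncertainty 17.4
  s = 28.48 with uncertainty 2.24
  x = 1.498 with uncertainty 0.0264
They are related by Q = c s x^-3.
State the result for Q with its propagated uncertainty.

Since Q is a product/quotient, work with relative uncertainties:
  (1·δc/c)² = (1×0.0430)² = 0.00185;  (1·δs/s)² = (1×0.0787)² = 0.00619;  (-3·δx/x)² = (-3×0.0176)² = 0.00280
δQ/Q = √(0.0108) = 0.104
Q = 3428, so δQ = 0.104 × 3428 = 357.

3428 ± 357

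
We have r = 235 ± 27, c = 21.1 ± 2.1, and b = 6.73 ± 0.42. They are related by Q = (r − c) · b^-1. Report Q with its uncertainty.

Let u = r − c = 214. δu = √(δr² + δc²) = √(729 + 4.41) = 27.1, so δu/u = 0.127.
Q is then a monomial in u, b:
δQ/Q = √((δu/u)² + (-1·δb/b)²) = √(0.0160 + 0.00389) = 0.141
Q = 31.8, so δQ = 0.141 × 31.8 = 4.49.

31.8 ± 4.49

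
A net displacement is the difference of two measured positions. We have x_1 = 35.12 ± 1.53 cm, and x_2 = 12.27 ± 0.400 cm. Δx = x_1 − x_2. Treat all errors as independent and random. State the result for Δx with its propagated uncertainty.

22.85 ± 1.58 cm

Sums and differences: (δΔx)² = Σ (cᵢ δxᵢ)².
  (δx_1)² = 2.34;  (δx_2)² = 0.160
δΔx = √(2.50) = 1.58 cm
Δx = 22.85 cm.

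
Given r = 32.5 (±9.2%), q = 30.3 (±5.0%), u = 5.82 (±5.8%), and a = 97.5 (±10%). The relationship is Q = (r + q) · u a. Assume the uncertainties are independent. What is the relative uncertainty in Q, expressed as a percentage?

Let w = r + q = 62.8. δw = √(δr² + δq²) = √(8.94 + 2.30) = 3.35, so δw/w = 0.0534.
Q is then a monomial in w, u, a:
δQ/Q = √((δw/w)² + (1·δu/u)² + (1·δa/a)²) = √(0.00285 + 0.00336 + 0.0100) = 0.127

12.7%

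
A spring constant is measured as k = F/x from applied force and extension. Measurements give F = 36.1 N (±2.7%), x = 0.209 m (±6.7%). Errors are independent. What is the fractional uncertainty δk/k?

For a monomial k ∝ F, x^-1, fractional errors add in quadrature:
  (1·δF/F)² = (1×0.0270)² = 0.000729;  (-1·δx/x)² = (-1×0.0670)² = 0.00449
δk/k = √(0.00522) = 0.0722

0.0722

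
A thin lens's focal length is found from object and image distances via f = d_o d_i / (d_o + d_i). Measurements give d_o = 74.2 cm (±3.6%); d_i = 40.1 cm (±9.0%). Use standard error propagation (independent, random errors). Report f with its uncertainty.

∂f/∂d_o = (d_i/(d_o+d_i))² = 0.123;  ∂f/∂d_i = (d_o/(d_o+d_i))² = 0.421
δf = √((∂f/∂d_o · δd_o)² + (∂f/∂d_i · δd_i)²) = √(0.108 + 2.31) = 1.56 cm
f = 26.0 cm.

26.0 ± 1.56 cm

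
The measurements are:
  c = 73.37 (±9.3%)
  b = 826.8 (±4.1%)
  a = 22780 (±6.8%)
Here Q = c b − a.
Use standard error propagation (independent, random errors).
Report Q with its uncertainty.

37880 ± 6360

Let p = c·b = 60660. δp/p = √((1·δc/c)² + (1·δb/b)²) = √(0.00865 + 0.00168) = 0.102, so δp = 6170.
Q = p − a: δQ = √(δp² + δa²) = √(3.8e+07 + 2.4e+06) = 6360
Q = 37880.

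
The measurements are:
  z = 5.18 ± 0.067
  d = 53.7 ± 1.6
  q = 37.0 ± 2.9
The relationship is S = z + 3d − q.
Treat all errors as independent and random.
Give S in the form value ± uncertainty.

Absolute uncertainties add in quadrature for a linear combination:
  (δz)² = 0.00449;  (3·δd)² = 23.0;  (δq)² = 8.41
δS = √(31.5) = 5.61
S = 129.

129 ± 5.61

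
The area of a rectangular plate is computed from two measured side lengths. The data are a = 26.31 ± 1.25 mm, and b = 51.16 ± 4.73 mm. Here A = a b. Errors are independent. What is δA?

140 mm^2

Products/powers → add relative errors in quadrature, weighted by exponent:
  (1·δa/a)² = (1×0.0475)² = 0.00226;  (1·δb/b)² = (1×0.0925)² = 0.00855
δA/A = √(0.0108) = 0.104
A = 1346 mm^2, so δA = 0.104 × 1346 = 140 mm^2.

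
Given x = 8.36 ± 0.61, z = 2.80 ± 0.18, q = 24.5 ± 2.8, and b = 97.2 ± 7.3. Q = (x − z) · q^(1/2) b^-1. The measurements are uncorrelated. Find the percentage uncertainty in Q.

14.8%

Let u = x − z = 5.56. δu = √(δx² + δz²) = √(0.372 + 0.0324) = 0.636, so δu/u = 0.114.
Q is then a monomial in u, q, b:
δQ/Q = √((δu/u)² + (½·δq/q)² + (-1·δb/b)²) = √(0.0131 + 0.00327 + 0.00564) = 0.148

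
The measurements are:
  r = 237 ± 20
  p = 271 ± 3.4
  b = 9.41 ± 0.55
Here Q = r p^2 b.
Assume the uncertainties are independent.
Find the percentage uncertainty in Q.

Products/powers → add relative errors in quadrature, weighted by exponent:
  (1·δr/r)² = (1×0.0844)² = 0.00712;  (2·δp/p)² = (2×0.0125)² = 0.000630;  (1·δb/b)² = (1×0.0584)² = 0.00342
δQ/Q = √(0.0112) = 0.106

10.6%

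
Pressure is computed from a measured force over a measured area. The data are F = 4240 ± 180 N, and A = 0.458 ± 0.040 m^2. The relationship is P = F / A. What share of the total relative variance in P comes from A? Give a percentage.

(δP/P)² = (1·δF/F)² + (-1·δA/A)²
  F term: (1×0.0425)² = 0.00180
  A term: (-1×0.0873)² = 0.00763
Total = 0.00943. Share from A = 0.00763/0.00943 = 0.809.

80.9%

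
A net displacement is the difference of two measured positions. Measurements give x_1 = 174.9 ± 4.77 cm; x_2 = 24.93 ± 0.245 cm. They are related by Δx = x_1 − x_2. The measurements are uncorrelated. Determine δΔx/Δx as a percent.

3.18%

Absolute uncertainties add in quadrature for a linear combination:
  (δx_1)² = 22.8;  (δx_2)² = 0.0600
δΔx = √(22.8) = 4.78 cm
Δx = 150.0 cm, so δΔx/Δx = 4.78/150.0 = 0.0318.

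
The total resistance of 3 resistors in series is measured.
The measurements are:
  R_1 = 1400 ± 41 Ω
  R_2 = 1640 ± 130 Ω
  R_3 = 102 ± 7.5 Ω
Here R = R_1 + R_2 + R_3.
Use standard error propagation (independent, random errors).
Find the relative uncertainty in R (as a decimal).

Each term contributes (cᵢ δxᵢ)² to (δR)²:
  (δR_1)² = 1680;  (δR_2)² = 16900;  (δR_3)² = 56.2
δR = √(18600) = 137 Ω
R = 3140 Ω, so δR/R = 137/3140 = 0.0434.

0.0434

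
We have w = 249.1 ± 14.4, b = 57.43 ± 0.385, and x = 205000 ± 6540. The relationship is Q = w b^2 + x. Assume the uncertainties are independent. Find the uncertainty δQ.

49200

Let p = w·b^2 = 821600. δp/p = √((1·δw/w)² + (2·δb/b)²) = √(0.00334 + 0.000180) = 0.0593, so δp = 48800.
Q = p + x: δQ = √(δp² + δx²) = √(2.38e+09 + 4.28e+07) = 49200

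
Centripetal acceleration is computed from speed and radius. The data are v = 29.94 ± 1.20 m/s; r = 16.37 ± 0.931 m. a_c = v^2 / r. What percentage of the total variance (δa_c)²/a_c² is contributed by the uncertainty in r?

33.5%

(δa_c/a_c)² = (2·δv/v)² + (-1·δr/r)²
  v term: (2×0.0401)² = 0.00643
  r term: (-1×0.0569)² = 0.00323
Total = 0.00966. Share from r = 0.00323/0.00966 = 0.335.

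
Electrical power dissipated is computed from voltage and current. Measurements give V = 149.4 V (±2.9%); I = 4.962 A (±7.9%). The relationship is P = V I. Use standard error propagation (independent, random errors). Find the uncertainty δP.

For a monomial P ∝ V, I, fractional errors add in quadrature:
  (1·δV/V)² = (1×0.0290)² = 0.000841;  (1·δI/I)² = (1×0.0790)² = 0.00624
δP/P = √(0.00708) = 0.0842
P = 741.3 W, so δP = 0.0842 × 741.3 = 62.4 W.

62.4 W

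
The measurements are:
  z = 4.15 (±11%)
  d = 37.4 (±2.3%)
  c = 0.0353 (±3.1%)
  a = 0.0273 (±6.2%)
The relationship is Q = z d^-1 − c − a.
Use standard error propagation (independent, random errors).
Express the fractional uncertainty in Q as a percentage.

26.1%

Let p = z·d^-1 = 0.111. δp/p = √((1·δz/z)² + (-1·δd/d)²) = √(0.0121 + 0.000529) = 0.112, so δp = 0.0125.
Q = p − c − a: δQ = √(δp² + δc² + δa²) = √(0.000155 + 1.2e-06 + 2.86e-06) = 0.0126
Q = 0.0484, so δQ/Q = 0.0126/0.0484 = 0.261.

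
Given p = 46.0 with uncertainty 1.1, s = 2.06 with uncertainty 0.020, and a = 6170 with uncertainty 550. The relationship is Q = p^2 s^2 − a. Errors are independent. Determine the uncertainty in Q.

Let w = p^2·s^2 = 8980. δw/w = √((2·δp/p)² + (2·δs/s)²) = √(0.00229 + 0.000377) = 0.0516, so δw = 463.
Q = w − a: δQ = √(δw² + δa²) = √(2.15e+05 + 3.02e+05) = 719

719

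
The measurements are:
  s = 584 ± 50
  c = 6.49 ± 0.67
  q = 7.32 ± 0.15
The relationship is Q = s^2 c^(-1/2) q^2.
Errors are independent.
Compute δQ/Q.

Each factor contributes (exponent × relative error)² to (δQ/Q)²:
  (2·δs/s)² = (2×0.0856)² = 0.0293;  (−½·δc/c)² = (-0.5×0.103)² = 0.00266;  (2·δq/q)² = (2×0.0205)² = 0.00168
δQ/Q = √(0.0337) = 0.183

0.183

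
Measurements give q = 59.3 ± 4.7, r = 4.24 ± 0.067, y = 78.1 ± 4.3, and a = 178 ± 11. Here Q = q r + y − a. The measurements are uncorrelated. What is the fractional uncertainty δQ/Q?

Let p = q·r = 251. δp/p = √((1·δq/q)² + (1·δr/r)²) = √(0.00628 + 0.000250) = 0.0808, so δp = 20.3.
Q = p + y − a: δQ = √(δp² + δy² + δa²) = √(413 + 18.5 + 121) = 23.5
Q = 152, so δQ/Q = 23.5/152 = 0.155.

0.155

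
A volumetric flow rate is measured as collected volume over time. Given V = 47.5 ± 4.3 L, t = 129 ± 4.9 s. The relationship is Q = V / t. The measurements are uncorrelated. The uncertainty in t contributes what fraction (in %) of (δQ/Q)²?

(δQ/Q)² = (1·δV/V)² + (-1·δt/t)²
  V term: (1×0.0905)² = 0.00820
  t term: (-1×0.0380)² = 0.00144
Total = 0.00964. Share from t = 0.00144/0.00964 = 0.150.

15.0%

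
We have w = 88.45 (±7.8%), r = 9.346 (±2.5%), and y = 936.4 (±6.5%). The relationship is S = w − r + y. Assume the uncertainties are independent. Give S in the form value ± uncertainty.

1016 ± 61.3

Sums and differences: (δS)² = Σ (cᵢ δxᵢ)².
  (δw)² = 47.6;  (δr)² = 0.0546;  (δy)² = 3700
δS = √(3750) = 61.3
S = 1016.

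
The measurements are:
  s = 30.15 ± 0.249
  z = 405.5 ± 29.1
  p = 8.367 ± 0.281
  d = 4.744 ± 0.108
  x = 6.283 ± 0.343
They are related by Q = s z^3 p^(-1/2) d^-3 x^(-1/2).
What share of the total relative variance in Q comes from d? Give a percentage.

(δQ/Q)² = (1·δs/s)² + (3·δz/z)² + (−½·δp/p)² + (-3·δd/d)² + (−½·δx/x)²
  s term: (1×0.00826)² = 6.82e-05
  z term: (3×0.0718)² = 0.0463
  p term: (-0.5×0.0336)² = 0.000282
  d term: (-3×0.0228)² = 0.00466
  x term: (-0.5×0.0546)² = 0.000745
Total = 0.0521. Share from d = 0.00466/0.0521 = 0.0895.

8.95%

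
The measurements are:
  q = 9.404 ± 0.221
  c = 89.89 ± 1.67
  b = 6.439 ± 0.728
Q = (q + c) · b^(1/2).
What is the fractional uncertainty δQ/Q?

Let u = q + c = 99.29. δu = √(δq² + δc²) = √(0.0488 + 2.79) = 1.68, so δu/u = 0.0170.
Q is then a monomial in u, b:
δQ/Q = √((δu/u)² + (½·δb/b)²) = √(0.000288 + 0.00320) = 0.0590

0.0590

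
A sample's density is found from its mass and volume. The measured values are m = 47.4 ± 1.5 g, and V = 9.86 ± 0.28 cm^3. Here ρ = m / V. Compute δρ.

Each factor contributes (exponent × relative error)² to (δρ/ρ)²:
  (1·δm/m)² = (1×0.0316)² = 0.00100;  (-1·δV/V)² = (-1×0.0284)² = 0.000806
δρ/ρ = √(0.00181) = 0.0425
ρ = 4.81 g/cm^3, so δρ = 0.0425 × 4.81 = 0.204 g/cm^3.

0.204 g/cm^3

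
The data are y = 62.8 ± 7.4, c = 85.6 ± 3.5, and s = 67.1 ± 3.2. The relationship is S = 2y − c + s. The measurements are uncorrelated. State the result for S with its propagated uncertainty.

107 ± 15.5

For a sum/difference, combine absolute errors in quadrature:
  (2·δy)² = 219;  (δc)² = 12.2;  (δs)² = 10.2
δS = √(242) = 15.5
S = 107.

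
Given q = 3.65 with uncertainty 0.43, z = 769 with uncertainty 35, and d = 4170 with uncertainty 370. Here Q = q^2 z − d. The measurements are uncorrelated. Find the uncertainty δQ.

Let p = q^2·z = 10200. δp/p = √((2·δq/q)² + (1·δz/z)²) = √(0.0555 + 0.00207) = 0.240, so δp = 2460.
Q = p − d: δQ = √(δp² + δd²) = √(6.04e+06 + 1.37e+05) = 2490

2490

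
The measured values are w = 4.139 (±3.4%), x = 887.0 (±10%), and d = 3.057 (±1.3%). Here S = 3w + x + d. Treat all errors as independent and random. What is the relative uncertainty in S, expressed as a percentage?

For a sum/difference, combine absolute errors in quadrature:
  (3·δw)² = 0.178;  (δx)² = 7870;  (δd)² = 0.00158
δS = √(7870) = 88.7
S = 902.5, so δS/S = 88.7/902.5 = 0.0983.

9.83%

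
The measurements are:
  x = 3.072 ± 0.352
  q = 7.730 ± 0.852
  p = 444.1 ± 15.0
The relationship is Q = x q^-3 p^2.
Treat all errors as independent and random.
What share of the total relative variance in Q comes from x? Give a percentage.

(δQ/Q)² = (1·δx/x)² + (-3·δq/q)² + (2·δp/p)²
  x term: (1×0.115)² = 0.0131
  q term: (-3×0.110)² = 0.109
  p term: (2×0.0338)² = 0.00456
Total = 0.127. Share from x = 0.0131/0.127 = 0.103.

10.3%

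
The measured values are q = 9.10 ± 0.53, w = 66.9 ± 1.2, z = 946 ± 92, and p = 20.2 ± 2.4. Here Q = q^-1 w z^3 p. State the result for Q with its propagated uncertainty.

Relative error in a monomial: (δQ/Q)² = Σ (nᵢ · δxᵢ/xᵢ)².
  (-1·δq/q)² = (-1×0.0582)² = 0.00339;  (1·δw/w)² = (1×0.0179)² = 0.000322;  (3·δz/z)² = (3×0.0973)² = 0.0851;  (1·δp/p)² = (1×0.119)² = 0.0141
δQ/Q = √(0.103) = 0.321
Q = 1.26e+11, so δQ = 0.321 × 1.26e+11 = 4.03e+10.

(1.26 ± 0.403) × 10^11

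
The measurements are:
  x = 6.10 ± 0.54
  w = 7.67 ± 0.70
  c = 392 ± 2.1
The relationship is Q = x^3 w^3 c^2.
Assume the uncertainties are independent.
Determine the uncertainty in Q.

6.01e+09

Each factor contributes (exponent × relative error)² to (δQ/Q)²:
  (3·δx/x)² = (3×0.0885)² = 0.0705;  (3·δw/w)² = (3×0.0913)² = 0.0750;  (2·δc/c)² = (2×0.00536)² = 0.000115
δQ/Q = √(0.146) = 0.382
Q = 1.57e+10, so δQ = 0.382 × 1.57e+10 = 6.01e+09.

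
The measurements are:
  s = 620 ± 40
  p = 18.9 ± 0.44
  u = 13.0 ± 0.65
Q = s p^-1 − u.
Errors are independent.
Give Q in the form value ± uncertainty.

Let w = s·p^-1 = 32.8. δw/w = √((1·δs/s)² + (-1·δp/p)²) = √(0.00416 + 0.000542) = 0.0686, so δw = 2.25.
Q = w − u: δQ = √(δw² + δu²) = √(5.06 + 0.423) = 2.34
Q = 19.8.

19.8 ± 2.34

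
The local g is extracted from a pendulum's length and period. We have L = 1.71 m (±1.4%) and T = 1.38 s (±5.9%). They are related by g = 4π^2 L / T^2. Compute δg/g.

0.119

Each factor contributes (exponent × relative error)² to (δg/g)²:
  (1·δL/L)² = (1×0.0140)² = 0.000196;  (-2·δT/T)² = (-2×0.0590)² = 0.0139
δg/g = √(0.0141) = 0.119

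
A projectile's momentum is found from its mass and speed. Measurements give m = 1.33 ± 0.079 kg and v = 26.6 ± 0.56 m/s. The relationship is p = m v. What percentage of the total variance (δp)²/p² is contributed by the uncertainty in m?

88.8%

(δp/p)² = (1·δm/m)² + (1·δv/v)²
  m term: (1×0.0594)² = 0.00353
  v term: (1×0.0211)² = 0.000443
Total = 0.00397. Share from m = 0.00353/0.00397 = 0.888.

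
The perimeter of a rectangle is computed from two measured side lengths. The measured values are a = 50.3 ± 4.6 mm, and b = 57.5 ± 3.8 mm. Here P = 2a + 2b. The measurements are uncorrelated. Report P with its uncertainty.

P is a linear combination, so absolute uncertainties add in quadrature:
  (2·δa)² = 84.6;  (2·δb)² = 57.8
δP = √(142) = 11.9 mm
P = 216 mm.

216 ± 11.9 mm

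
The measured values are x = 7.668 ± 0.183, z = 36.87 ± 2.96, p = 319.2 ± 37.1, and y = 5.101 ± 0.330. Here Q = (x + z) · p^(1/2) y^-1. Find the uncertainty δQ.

Let u = x + z = 44.54. δu = √(δx² + δz²) = √(0.0335 + 8.76) = 2.97, so δu/u = 0.0666.
Q is then a monomial in u, p, y:
δQ/Q = √((δu/u)² + (½·δp/p)² + (-1·δy/y)²) = √(0.00443 + 0.00338 + 0.00419) = 0.110
Q = 156.0, so δQ = 0.110 × 156.0 = 17.1.

17.1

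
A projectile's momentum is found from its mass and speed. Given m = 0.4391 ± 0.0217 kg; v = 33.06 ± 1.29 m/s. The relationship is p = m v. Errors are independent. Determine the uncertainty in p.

0.914 kg·m/s

Each factor contributes (exponent × relative error)² to (δp/p)²:
  (1·δm/m)² = (1×0.0494)² = 0.00244;  (1·δv/v)² = (1×0.0390)² = 0.00152
δp/p = √(0.00396) = 0.0630
p = 14.52 kg·m/s, so δp = 0.0630 × 14.52 = 0.914 kg·m/s.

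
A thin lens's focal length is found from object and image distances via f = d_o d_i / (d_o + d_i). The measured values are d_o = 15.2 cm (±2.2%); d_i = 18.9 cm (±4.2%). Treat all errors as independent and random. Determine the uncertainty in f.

∂f/∂d_o = (d_i/(d_o+d_i))² = 0.307;  ∂f/∂d_i = (d_o/(d_o+d_i))² = 0.199
δf = √((∂f/∂d_o · δd_o)² + (∂f/∂d_i · δd_i)²) = √(0.0106 + 0.0249) = 0.188 cm

0.188 cm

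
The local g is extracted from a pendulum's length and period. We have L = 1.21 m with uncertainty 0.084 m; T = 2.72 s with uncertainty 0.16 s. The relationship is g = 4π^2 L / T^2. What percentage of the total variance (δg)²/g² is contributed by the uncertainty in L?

(δg/g)² = (1·δL/L)² + (-2·δT/T)²
  L term: (1×0.0694)² = 0.00482
  T term: (-2×0.0588)² = 0.0138
Total = 0.0187. Share from L = 0.00482/0.0187 = 0.258.

25.8%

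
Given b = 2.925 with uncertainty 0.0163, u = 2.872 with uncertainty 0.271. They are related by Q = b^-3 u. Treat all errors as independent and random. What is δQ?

0.0110

Q is a product of powers, so relative uncertainties combine in quadrature:
  (-3·δb/b)² = (-3×0.00557)² = 0.000279;  (1·δu/u)² = (1×0.0944)² = 0.00890
δQ/Q = √(0.00918) = 0.0958
Q = 0.1148, so δQ = 0.0958 × 0.1148 = 0.0110.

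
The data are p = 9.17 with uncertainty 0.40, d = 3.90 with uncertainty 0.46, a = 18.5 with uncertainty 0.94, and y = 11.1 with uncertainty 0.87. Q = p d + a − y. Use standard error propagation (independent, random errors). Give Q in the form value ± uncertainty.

43.2 ± 4.68

Let w = p·d = 35.8. δw/w = √((1·δp/p)² + (1·δd/d)²) = √(0.00190 + 0.0139) = 0.126, so δw = 4.50.
Q = w + a − y: δQ = √(δw² + δa² + δy²) = √(20.2 + 0.884 + 0.757) = 4.68
Q = 43.2.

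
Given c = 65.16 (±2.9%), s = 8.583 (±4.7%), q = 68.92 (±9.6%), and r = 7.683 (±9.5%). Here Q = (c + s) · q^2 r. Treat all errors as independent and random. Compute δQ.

Let u = c + s = 73.74. δu = √(δc² + δs²) = √(3.57 + 0.163) = 1.93, so δu/u = 0.0262.
Q is then a monomial in u, q, r:
δQ/Q = √((δu/u)² + (2·δq/q)² + (1·δr/r)²) = √(0.000687 + 0.0369 + 0.00903) = 0.216
Q = 2.691e+06, so δQ = 0.216 × 2.691e+06 = 5.81e+05.

5.81e+05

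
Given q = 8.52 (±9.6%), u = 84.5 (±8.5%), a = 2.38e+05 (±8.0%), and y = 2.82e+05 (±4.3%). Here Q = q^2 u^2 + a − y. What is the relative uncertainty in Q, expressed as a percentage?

Let p = q^2·u^2 = 5.18e+05. δp/p = √((2·δq/q)² + (2·δu/u)²) = √(0.0369 + 0.0289) = 0.256, so δp = 1.33e+05.
Q = p + a − y: δQ = √(δp² + δa² + δy²) = √(1.77e+10 + 3.63e+08 + 1.47e+08) = 1.35e+05
Q = 4.74e+05, so δQ/Q = 1.35e+05/4.74e+05 = 0.284.

28.4%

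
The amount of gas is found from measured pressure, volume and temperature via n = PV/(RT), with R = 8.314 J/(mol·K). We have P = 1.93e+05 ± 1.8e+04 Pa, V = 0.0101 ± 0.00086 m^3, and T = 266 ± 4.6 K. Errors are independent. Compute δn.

0.112 mol

Relative error in a monomial: (δn/n)² = Σ (nᵢ · δxᵢ/xᵢ)².
  (1·δP/P)² = (1×0.0933)² = 0.00870;  (1·δV/V)² = (1×0.0851)² = 0.00725;  (-1·δT/T)² = (-1×0.0173)² = 0.000299
δn/n = √(0.0162) = 0.127
n = 0.881 mol, so δn = 0.127 × 0.881 = 0.112 mol.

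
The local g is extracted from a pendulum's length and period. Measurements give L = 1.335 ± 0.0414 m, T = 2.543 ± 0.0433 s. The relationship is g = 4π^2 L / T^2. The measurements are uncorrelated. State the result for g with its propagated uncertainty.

8.150 ± 0.375 m/s^2

Since g is a product/quotient, work with relative uncertainties:
  (1·δL/L)² = (1×0.0310)² = 0.000962;  (-2·δT/T)² = (-2×0.0170)² = 0.00116
δg/g = √(0.00212) = 0.0461
g = 8.150 m/s^2, so δg = 0.0461 × 8.150 = 0.375 m/s^2.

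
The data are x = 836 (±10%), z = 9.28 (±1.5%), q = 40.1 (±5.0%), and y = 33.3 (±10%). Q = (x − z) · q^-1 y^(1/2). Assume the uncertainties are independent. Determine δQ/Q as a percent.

12.3%

Let u = x − z = 827. δu = √(δx² + δz²) = √(6990 + 0.0194) = 83.6, so δu/u = 0.101.
Q is then a monomial in u, q, y:
δQ/Q = √((δu/u)² + (-1·δq/q)² + (½·δy/y)²) = √(0.0102 + 0.00250 + 0.00250) = 0.123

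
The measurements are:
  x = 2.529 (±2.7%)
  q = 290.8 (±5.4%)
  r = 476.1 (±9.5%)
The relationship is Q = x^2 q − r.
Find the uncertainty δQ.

149

Let p = x^2·q = 1860. δp/p = √((2·δx/x)² + (1·δq/q)²) = √(0.00292 + 0.00292) = 0.0764, so δp = 142.
Q = p − r: δQ = √(δp² + δr²) = √(20200 + 2050) = 149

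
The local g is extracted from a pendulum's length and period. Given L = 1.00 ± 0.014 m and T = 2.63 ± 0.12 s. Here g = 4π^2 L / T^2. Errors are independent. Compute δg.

0.527 m/s^2

For a monomial g ∝ L, T^-2, fractional errors add in quadrature:
  (1·δL/L)² = (1×0.0140)² = 0.000196;  (-2·δT/T)² = (-2×0.0456)² = 0.00833
δg/g = √(0.00852) = 0.0923
g = 5.71 m/s^2, so δg = 0.0923 × 5.71 = 0.527 m/s^2.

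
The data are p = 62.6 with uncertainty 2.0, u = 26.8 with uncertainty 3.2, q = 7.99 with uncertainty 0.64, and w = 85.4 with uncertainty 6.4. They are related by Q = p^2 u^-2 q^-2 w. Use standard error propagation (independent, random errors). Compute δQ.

Products/powers → add relative errors in quadrature, weighted by exponent:
  (2·δp/p)² = (2×0.0319)² = 0.00408;  (-2·δu/u)² = (-2×0.119)² = 0.0570;  (-2·δq/q)² = (-2×0.0801)² = 0.0257;  (1·δw/w)² = (1×0.0749)² = 0.00562
δQ/Q = √(0.0924) = 0.304
Q = 7.30, so δQ = 0.304 × 7.30 = 2.22.

2.22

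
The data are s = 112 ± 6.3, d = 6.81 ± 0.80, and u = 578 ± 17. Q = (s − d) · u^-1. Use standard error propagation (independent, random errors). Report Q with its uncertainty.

0.182 ± 0.0122

Let w = s − d = 105. δw = √(δs² + δd²) = √(39.7 + 0.640) = 6.35, so δw/w = 0.0604.
Q is then a monomial in w, u:
δQ/Q = √((δw/w)² + (-1·δu/u)²) = √(0.00364 + 0.000865) = 0.0672
Q = 0.182, so δQ = 0.0672 × 0.182 = 0.0122.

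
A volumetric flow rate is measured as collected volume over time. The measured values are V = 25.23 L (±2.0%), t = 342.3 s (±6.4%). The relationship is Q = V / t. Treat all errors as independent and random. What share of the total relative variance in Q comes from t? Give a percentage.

(δQ/Q)² = (1·δV/V)² + (-1·δt/t)²
  V term: (1×0.0200)² = 0.000400
  t term: (-1×0.0640)² = 0.00410
Total = 0.00450. Share from t = 0.00410/0.00450 = 0.911.

91.1%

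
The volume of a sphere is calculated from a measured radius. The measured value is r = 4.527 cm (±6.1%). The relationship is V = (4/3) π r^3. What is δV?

71.1 cm^3

V ∝ r^3, so δV/V = |3| · δr/r = 3 × 0.0610 = 0.183.
V = 388.6 cm^3, so δV = 0.183 × 388.6 = 71.1 cm^3.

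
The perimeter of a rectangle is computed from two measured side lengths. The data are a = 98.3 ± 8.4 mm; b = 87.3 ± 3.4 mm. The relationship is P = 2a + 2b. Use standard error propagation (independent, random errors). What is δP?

Absolute uncertainties add in quadrature for a linear combination:
  (2·δa)² = 282;  (2·δb)² = 46.2
δP = √(328) = 18.1 mm

18.1 mm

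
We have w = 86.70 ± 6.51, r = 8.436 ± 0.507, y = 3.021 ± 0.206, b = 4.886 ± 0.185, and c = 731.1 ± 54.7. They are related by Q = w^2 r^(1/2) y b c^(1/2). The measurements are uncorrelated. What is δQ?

For a monomial Q ∝ w^2, r^(1/2), y, b, c^(1/2), fractional errors add in quadrature:
  (2·δw/w)² = (2×0.0751)² = 0.0226;  (½·δr/r)² = (0.5×0.0601)² = 0.000903;  (1·δy/y)² = (1×0.0682)² = 0.00465;  (1·δb/b)² = (1×0.0379)² = 0.00143;  (½·δc/c)² = (0.5×0.0748)² = 0.00140
δQ/Q = √(0.0309) = 0.176
Q = 8.714e+06, so δQ = 0.176 × 8.714e+06 = 1.53e+06.

1.53e+06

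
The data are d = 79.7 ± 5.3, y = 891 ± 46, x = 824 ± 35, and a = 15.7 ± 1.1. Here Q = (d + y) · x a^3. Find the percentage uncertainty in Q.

22.0%

Let u = d + y = 971. δu = √(δd² + δy²) = √(28.1 + 2120) = 46.3, so δu/u = 0.0477.
Q is then a monomial in u, x, a:
δQ/Q = √((δu/u)² + (1·δx/x)² + (3·δa/a)²) = √(0.00228 + 0.00180 + 0.0442) = 0.220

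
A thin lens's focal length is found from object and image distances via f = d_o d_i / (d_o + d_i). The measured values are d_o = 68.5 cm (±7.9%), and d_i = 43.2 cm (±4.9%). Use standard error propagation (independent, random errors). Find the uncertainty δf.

∂f/∂d_o = (d_i/(d_o+d_i))² = 0.150;  ∂f/∂d_i = (d_o/(d_o+d_i))² = 0.376
δf = √((∂f/∂d_o · δd_o)² + (∂f/∂d_i · δd_i)²) = √(0.655 + 0.634) = 1.14 cm

1.14 cm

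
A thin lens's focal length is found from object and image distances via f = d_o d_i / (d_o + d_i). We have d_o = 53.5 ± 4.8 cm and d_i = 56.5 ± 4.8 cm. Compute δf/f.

0.0619

∂f/∂d_o = (d_i/(d_o+d_i))² = 0.264;  ∂f/∂d_i = (d_o/(d_o+d_i))² = 0.237
δf = √((∂f/∂d_o · δd_o)² + (∂f/∂d_i · δd_i)²) = √(1.60 + 1.29) = 1.70 cm
f = 27.5 cm, so δf/f = 1.70/27.5 = 0.0619.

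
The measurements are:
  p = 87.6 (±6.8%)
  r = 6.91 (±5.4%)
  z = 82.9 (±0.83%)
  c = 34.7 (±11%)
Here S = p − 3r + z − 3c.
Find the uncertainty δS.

13.0

S is a linear combination, so absolute uncertainties add in quadrature:
  (δp)² = 35.5;  (3·δr)² = 1.25;  (δz)² = 0.473;  (3·δc)² = 131
δS = √(168) = 13.0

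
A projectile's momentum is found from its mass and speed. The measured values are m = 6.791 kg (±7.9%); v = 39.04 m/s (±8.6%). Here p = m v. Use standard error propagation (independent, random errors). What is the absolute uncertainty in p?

31.0 kg·m/s

p is a product of powers, so relative uncertainties combine in quadrature:
  (1·δm/m)² = (1×0.0790)² = 0.00624;  (1·δv/v)² = (1×0.0860)² = 0.00740
δp/p = √(0.0136) = 0.117
p = 265.1 kg·m/s, so δp = 0.117 × 265.1 = 31.0 kg·m/s.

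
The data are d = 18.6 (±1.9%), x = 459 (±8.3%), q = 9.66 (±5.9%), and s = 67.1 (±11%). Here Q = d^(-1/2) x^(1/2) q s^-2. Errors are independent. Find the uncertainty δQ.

Since Q is a product/quotient, work with relative uncertainties:
  (−½·δd/d)² = (-0.5×0.0190)² = 9.02e-05;  (½·δx/x)² = (0.5×0.0830)² = 0.00172;  (1·δq/q)² = (1×0.0590)² = 0.00348;  (-2·δs/s)² = (-2×0.110)² = 0.0484
δQ/Q = √(0.0537) = 0.232
Q = 0.0107, so δQ = 0.232 × 0.0107 = 0.00247.

0.00247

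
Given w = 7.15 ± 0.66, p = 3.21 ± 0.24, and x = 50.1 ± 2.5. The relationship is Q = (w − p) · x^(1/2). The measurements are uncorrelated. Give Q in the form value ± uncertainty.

27.9 ± 5.02

Let u = w − p = 3.94. δu = √(δw² + δp²) = √(0.436 + 0.0576) = 0.702, so δu/u = 0.178.
Q is then a monomial in u, x:
δQ/Q = √((δu/u)² + (½·δx/x)²) = √(0.0318 + 0.000623) = 0.180
Q = 27.9, so δQ = 0.180 × 27.9 = 5.02.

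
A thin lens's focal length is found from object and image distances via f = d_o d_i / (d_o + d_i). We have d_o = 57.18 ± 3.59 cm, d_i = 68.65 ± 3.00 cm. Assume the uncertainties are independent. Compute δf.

∂f/∂d_o = (d_i/(d_o+d_i))² = 0.298;  ∂f/∂d_i = (d_o/(d_o+d_i))² = 0.206
δf = √((∂f/∂d_o · δd_o)² + (∂f/∂d_i · δd_i)²) = √(1.14 + 0.384) = 1.24 cm

1.24 cm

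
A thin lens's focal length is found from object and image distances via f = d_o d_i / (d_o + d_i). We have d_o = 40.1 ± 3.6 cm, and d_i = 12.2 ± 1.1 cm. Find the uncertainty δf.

∂f/∂d_o = (d_i/(d_o+d_i))² = 0.0544;  ∂f/∂d_i = (d_o/(d_o+d_i))² = 0.588
δf = √((∂f/∂d_o · δd_o)² + (∂f/∂d_i · δd_i)²) = √(0.0384 + 0.418) = 0.676 cm

0.676 cm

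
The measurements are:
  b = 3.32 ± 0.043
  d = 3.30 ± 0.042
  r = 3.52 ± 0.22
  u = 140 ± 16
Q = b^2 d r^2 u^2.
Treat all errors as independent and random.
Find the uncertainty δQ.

Relative error in a monomial: (δQ/Q)² = Σ (nᵢ · δxᵢ/xᵢ)².
  (2·δb/b)² = (2×0.0130)² = 0.000671;  (1·δd/d)² = (1×0.0127)² = 0.000162;  (2·δr/r)² = (2×0.0625)² = 0.0156;  (2·δu/u)² = (2×0.114)² = 0.0522
δQ/Q = √(0.0687) = 0.262
Q = 8.83e+06, so δQ = 0.262 × 8.83e+06 = 2.32e+06.

2.32e+06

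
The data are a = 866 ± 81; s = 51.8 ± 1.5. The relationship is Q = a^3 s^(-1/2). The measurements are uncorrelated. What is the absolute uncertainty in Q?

Each factor contributes (exponent × relative error)² to (δQ/Q)²:
  (3·δa/a)² = (3×0.0935)² = 0.0787;  (−½·δs/s)² = (-0.5×0.0290)² = 0.000210
δQ/Q = √(0.0789) = 0.281
Q = 9.02e+07, so δQ = 0.281 × 9.02e+07 = 2.54e+07.

2.54e+07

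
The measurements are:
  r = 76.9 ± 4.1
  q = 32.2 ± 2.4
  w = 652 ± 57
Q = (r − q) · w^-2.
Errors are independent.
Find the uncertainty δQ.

Let u = r − q = 44.7. δu = √(δr² + δq²) = √(16.8 + 5.76) = 4.75, so δu/u = 0.106.
Q is then a monomial in u, w:
δQ/Q = √((δu/u)² + (-2·δw/w)²) = √(0.0113 + 0.0306) = 0.205
Q = 0.000105, so δQ = 0.205 × 0.000105 = 2.15e-05.

2.15e-05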